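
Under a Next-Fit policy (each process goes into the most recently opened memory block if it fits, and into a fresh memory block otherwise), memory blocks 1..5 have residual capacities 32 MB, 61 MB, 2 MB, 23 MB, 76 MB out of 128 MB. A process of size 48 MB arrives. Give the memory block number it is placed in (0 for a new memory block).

Next-Fit only looks at memory block 5, which has 76 MB free.
48 MB fits there.

5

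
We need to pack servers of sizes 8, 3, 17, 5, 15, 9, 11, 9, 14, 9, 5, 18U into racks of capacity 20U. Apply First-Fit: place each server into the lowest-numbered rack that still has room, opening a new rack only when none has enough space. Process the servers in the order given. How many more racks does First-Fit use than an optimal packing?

0

First-Fit: [8,3,5] [17] [15,5] [9,11] [9,9] [14] [18] → 7 racks.
Total size 123U; any packing needs at least ⌈123/20⌉ = 7 racks.
So 7 is already optimal.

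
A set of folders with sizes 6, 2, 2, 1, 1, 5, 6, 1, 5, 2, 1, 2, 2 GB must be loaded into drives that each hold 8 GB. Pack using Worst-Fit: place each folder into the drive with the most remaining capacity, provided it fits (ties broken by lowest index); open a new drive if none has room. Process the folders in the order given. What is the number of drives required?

5 drives

drive 1: place 6 GB, 2 GB left
drive 1: place 2 GB, 0 GB left
drive 2: place 2 GB, 6 GB left
drive 2: place 1 GB, 5 GB left
drive 2: place 1 GB, 4 GB left
drive 3: place 5 GB, 3 GB left
drive 4: place 6 GB, 2 GB left
drive 2: place 1 GB, 3 GB left
drive 5: place 5 GB, 3 GB left
drive 2: place 2 GB, 1 GB left
drive 3: place 1 GB, 2 GB left
drive 5: place 2 GB, 1 GB left
drive 3: place 2 GB, 0 GB left
Final drives: [6,2] [2,1,1,1,2] [5,1,2] [6] [5,2].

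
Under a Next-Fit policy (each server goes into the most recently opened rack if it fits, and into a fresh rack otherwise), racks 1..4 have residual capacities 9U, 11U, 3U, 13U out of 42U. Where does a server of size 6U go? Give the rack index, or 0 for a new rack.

Next-Fit only looks at rack 4, which has 13U free.
6U fits there.

4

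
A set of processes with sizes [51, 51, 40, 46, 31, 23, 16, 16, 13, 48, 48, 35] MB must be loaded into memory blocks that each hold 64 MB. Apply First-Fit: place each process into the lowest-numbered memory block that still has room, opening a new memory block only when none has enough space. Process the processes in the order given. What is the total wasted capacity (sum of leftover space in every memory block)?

Put 51 MB in memory block 1; 13 MB remain.
Put 51 MB in memory block 2; 13 MB remain.
Put 40 MB in memory block 3; 24 MB remain.
Put 46 MB in memory block 4; 18 MB remain.
Put 31 MB in memory block 5; 33 MB remain.
Put 23 MB in memory block 3; 1 MB remain.
Put 16 MB in memory block 4; 2 MB remain.
Put 16 MB in memory block 5; 17 MB remain.
Put 13 MB in memory block 1; 0 MB remain.
Put 48 MB in memory block 6; 16 MB remain.
Put 48 MB in memory block 7; 16 MB remain.
Put 35 MB in memory block 8; 29 MB remain.
8 memory blocks × 64 MB = 512 MB; used 418 MB; unused 94 MB.

94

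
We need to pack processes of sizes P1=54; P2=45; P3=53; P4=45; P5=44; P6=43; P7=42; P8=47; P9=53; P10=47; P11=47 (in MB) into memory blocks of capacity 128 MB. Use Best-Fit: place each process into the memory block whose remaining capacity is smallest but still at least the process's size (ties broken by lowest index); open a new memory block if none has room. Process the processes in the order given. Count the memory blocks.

6 memory blocks

Put P1 (54 MB) in memory block 1; 74 MB remain.
Put P2 (45 MB) in memory block 1; 29 MB remain.
Put P3 (53 MB) in memory block 2; 75 MB remain.
Put P4 (45 MB) in memory block 2; 30 MB remain.
Put P5 (44 MB) in memory block 3; 84 MB remain.
Put P6 (43 MB) in memory block 3; 41 MB remain.
Put P7 (42 MB) in memory block 4; 86 MB remain.
Put P8 (47 MB) in memory block 4; 39 MB remain.
Put P9 (53 MB) in memory block 5; 75 MB remain.
Put P10 (47 MB) in memory block 5; 28 MB remain.
Put P11 (47 MB) in memory block 6; 81 MB remain.
Final memory blocks: [54,45] [53,45] [44,43] [42,47] [53,47] [47].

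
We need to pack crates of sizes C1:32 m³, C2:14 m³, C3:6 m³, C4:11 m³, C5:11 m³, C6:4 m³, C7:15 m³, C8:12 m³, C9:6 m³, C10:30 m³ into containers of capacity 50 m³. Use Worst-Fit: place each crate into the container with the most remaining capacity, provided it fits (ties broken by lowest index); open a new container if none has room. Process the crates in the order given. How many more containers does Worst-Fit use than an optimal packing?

0

Worst-Fit: [32,14] [6,11,11,4,15] [12,6,30] → 3 containers.
Total size 141 m³; any packing needs at least ⌈141/50⌉ = 3 containers.
So 3 is already optimal.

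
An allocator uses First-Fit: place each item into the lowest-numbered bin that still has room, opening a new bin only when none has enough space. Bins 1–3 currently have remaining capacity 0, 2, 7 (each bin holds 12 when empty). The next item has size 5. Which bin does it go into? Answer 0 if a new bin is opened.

3

Bins with room: bin 3 (7).
The first with room is bin 3.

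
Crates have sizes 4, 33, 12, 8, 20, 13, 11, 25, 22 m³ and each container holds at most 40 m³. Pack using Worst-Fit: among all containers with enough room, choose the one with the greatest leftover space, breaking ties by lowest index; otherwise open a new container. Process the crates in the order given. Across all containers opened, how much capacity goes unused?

4 m³ → container 1 (remaining 36 m³)
33 m³ → container 1 (remaining 3 m³)
12 m³ → container 2 (remaining 28 m³)
8 m³ → container 2 (remaining 20 m³)
20 m³ → container 2 (remaining 0 m³)
13 m³ → container 3 (remaining 27 m³)
11 m³ → container 3 (remaining 16 m³)
25 m³ → container 4 (remaining 15 m³)
22 m³ → container 5 (remaining 18 m³)
5 containers × 40 m³ = 200 m³; used 148 m³; unused 52 m³.

52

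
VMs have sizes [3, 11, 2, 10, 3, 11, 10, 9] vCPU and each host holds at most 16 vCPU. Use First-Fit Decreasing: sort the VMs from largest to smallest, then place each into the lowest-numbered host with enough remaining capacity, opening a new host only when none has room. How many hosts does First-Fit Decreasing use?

5 hosts

Sorted descending: 11, 11, 10, 10, 9, 3, 3, 2.
Put 11 vCPU in host 1; 5 vCPU remain.
Put 11 vCPU in host 2; 5 vCPU remain.
Put 10 vCPU in host 3; 6 vCPU remain.
Put 10 vCPU in host 4; 6 vCPU remain.
Put 9 vCPU in host 5; 7 vCPU remain.
Put 3 vCPU in host 1; 2 vCPU remain.
Put 3 vCPU in host 2; 2 vCPU remain.
Put 2 vCPU in host 1; 0 vCPU remain.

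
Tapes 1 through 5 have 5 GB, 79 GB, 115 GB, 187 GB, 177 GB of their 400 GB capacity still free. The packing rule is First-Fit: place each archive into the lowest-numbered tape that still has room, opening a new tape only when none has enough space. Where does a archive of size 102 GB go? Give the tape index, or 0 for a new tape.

3

Tapes with room: tape 3 (115 GB), tape 4 (187 GB), tape 5 (177 GB).
The first with room is tape 3.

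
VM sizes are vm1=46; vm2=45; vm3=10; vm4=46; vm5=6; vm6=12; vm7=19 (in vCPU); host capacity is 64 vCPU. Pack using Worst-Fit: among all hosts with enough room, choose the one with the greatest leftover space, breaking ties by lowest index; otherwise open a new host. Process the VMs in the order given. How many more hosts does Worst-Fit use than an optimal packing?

1

Worst-Fit: [46,6] [45,10] [46,12] [19] → 4 hosts.
Total size 184 vCPU; any packing needs at least ⌈184/64⌉ = 3 hosts.
An optimal packing achieves that bound: [46,12,6] [46,10] [45,19] → 3 hosts.
Excess: 4 − 3 = 1.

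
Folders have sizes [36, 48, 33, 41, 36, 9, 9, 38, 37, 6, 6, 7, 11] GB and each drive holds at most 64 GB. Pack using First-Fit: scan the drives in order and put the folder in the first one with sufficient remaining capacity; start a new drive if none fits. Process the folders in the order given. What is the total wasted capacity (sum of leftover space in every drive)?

drive 1: place 36 GB, 28 GB left
drive 2: place 48 GB, 16 GB left
drive 3: place 33 GB, 31 GB left
drive 4: place 41 GB, 23 GB left
drive 5: place 36 GB, 28 GB left
drive 1: place 9 GB, 19 GB left
drive 1: place 9 GB, 10 GB left
drive 6: place 38 GB, 26 GB left
drive 7: place 37 GB, 27 GB left
drive 1: place 6 GB, 4 GB left
drive 2: place 6 GB, 10 GB left
drive 2: place 7 GB, 3 GB left
drive 3: place 11 GB, 20 GB left
7 drives × 64 GB = 448 GB; used 317 GB; unused 131 GB.

131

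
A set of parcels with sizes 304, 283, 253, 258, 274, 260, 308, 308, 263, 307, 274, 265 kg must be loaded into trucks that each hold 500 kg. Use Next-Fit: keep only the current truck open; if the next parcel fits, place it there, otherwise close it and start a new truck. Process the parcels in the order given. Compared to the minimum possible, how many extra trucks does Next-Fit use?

0

Next-Fit: [304] [283] [253] [258] [274] [260] [308] [308] [263] [307] [274] [265] → 12 trucks.
12 parcels exceed 250 kg (half the capacity), and no two of those can share a truck, so at least 12 trucks are needed.
So 12 is already optimal.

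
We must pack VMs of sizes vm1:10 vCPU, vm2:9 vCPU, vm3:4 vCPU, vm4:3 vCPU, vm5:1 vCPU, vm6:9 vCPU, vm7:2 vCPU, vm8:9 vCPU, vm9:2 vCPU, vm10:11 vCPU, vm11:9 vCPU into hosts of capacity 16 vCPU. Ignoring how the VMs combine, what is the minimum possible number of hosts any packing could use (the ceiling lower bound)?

5

Total size = 10 + 9 + 4 + 3 + 1 + 9 + 2 + 9 + 2 + 11 + 9 = 69 vCPU.
⌈69 / 16⌉ = 5.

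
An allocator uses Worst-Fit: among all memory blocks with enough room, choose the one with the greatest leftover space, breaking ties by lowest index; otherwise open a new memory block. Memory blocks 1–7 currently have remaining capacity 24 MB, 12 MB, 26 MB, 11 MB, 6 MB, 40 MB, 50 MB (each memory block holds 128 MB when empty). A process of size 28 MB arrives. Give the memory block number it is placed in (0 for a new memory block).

Memory blocks with room: memory block 6 (40 MB), memory block 7 (50 MB).
Most room is memory block 7 with 50 MB free.

7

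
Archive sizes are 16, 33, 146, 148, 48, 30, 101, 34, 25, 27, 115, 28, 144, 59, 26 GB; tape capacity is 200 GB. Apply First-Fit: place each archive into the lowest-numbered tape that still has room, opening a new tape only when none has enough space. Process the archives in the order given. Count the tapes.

6

tape 1: place 16 GB, 184 GB left
tape 1: place 33 GB, 151 GB left
tape 1: place 146 GB, 5 GB left
tape 2: place 148 GB, 52 GB left
tape 2: place 48 GB, 4 GB left
tape 3: place 30 GB, 170 GB left
tape 3: place 101 GB, 69 GB left
tape 3: place 34 GB, 35 GB left
tape 3: place 25 GB, 10 GB left
tape 4: place 27 GB, 173 GB left
tape 4: place 115 GB, 58 GB left
tape 4: place 28 GB, 30 GB left
tape 5: place 144 GB, 56 GB left
tape 6: place 59 GB, 141 GB left
tape 4: place 26 GB, 4 GB left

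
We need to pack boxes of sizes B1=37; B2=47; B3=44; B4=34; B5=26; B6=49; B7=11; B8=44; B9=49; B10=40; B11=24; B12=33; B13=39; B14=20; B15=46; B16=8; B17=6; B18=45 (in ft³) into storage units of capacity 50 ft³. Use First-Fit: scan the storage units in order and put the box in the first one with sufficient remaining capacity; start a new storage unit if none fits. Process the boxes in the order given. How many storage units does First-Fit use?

storage unit 1: place B1 (37 ft³), 13 ft³ left
storage unit 2: place B2 (47 ft³), 3 ft³ left
storage unit 3: place B3 (44 ft³), 6 ft³ left
storage unit 4: place B4 (34 ft³), 16 ft³ left
storage unit 5: place B5 (26 ft³), 24 ft³ left
storage unit 6: place B6 (49 ft³), 1 ft³ left
storage unit 1: place B7 (11 ft³), 2 ft³ left
storage unit 7: place B8 (44 ft³), 6 ft³ left
storage unit 8: place B9 (49 ft³), 1 ft³ left
storage unit 9: place B10 (40 ft³), 10 ft³ left
storage unit 5: place B11 (24 ft³), 0 ft³ left
storage unit 10: place B12 (33 ft³), 17 ft³ left
storage unit 11: place B13 (39 ft³), 11 ft³ left
storage unit 12: place B14 (20 ft³), 30 ft³ left
storage unit 13: place B15 (46 ft³), 4 ft³ left
storage unit 4: place B16 (8 ft³), 8 ft³ left
storage unit 3: place B17 (6 ft³), 0 ft³ left
storage unit 14: place B18 (45 ft³), 5 ft³ left

14 storage units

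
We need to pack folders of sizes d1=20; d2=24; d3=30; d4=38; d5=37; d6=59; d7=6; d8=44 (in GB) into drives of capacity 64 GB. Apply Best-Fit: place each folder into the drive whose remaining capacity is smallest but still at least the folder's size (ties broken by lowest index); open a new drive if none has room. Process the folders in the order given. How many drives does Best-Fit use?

d1 (20 GB) → drive 1 (remaining 44 GB)
d2 (24 GB) → drive 1 (remaining 20 GB)
d3 (30 GB) → drive 2 (remaining 34 GB)
d4 (38 GB) → drive 3 (remaining 26 GB)
d5 (37 GB) → drive 4 (remaining 27 GB)
d6 (59 GB) → drive 5 (remaining 5 GB)
d7 (6 GB) → drive 1 (remaining 14 GB)
d8 (44 GB) → drive 6 (remaining 20 GB)

6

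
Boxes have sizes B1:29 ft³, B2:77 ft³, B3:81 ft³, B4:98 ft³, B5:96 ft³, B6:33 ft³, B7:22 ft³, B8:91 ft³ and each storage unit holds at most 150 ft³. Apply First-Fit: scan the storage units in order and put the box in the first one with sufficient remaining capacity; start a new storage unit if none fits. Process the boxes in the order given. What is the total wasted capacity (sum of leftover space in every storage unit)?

223

Put B1 (29 ft³) in storage unit 1; 121 ft³ remain.
Put B2 (77 ft³) in storage unit 1; 44 ft³ remain.
Put B3 (81 ft³) in storage unit 2; 69 ft³ remain.
Put B4 (98 ft³) in storage unit 3; 52 ft³ remain.
Put B5 (96 ft³) in storage unit 4; 54 ft³ remain.
Put B6 (33 ft³) in storage unit 1; 11 ft³ remain.
Put B7 (22 ft³) in storage unit 2; 47 ft³ remain.
Put B8 (91 ft³) in storage unit 5; 59 ft³ remain.
5 storage units × 150 ft³ = 750 ft³; used 527 ft³; unused 223 ft³.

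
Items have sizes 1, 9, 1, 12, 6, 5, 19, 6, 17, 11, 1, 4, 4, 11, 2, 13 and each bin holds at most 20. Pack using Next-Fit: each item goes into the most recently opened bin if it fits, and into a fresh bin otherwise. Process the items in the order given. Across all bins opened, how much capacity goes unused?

58

1 → bin 1 (remaining 19)
9 → bin 1 (remaining 10)
1 → bin 1 (remaining 9)
12 → bin 2 (remaining 8)
6 → bin 2 (remaining 2)
5 → bin 3 (remaining 15)
19 → bin 4 (remaining 1)
6 → bin 5 (remaining 14)
17 → bin 6 (remaining 3)
11 → bin 7 (remaining 9)
1 → bin 7 (remaining 8)
4 → bin 7 (remaining 4)
4 → bin 7 (remaining 0)
11 → bin 8 (remaining 9)
2 → bin 8 (remaining 7)
13 → bin 9 (remaining 7)
9 bins × 20 = 180; used 122; unused 58.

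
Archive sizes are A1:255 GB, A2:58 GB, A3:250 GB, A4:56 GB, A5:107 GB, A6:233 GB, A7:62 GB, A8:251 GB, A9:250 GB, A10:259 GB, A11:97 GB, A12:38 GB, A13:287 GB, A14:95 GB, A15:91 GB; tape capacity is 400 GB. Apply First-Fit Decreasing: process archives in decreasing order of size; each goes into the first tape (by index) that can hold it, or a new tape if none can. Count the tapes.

Sorted descending: 287, 259, 255, 251, 250, 250, 233, 107, 97, 95, 91, 62, 58, 56, 38.
287 GB → tape 1 (remaining 113 GB)
259 GB → tape 2 (remaining 141 GB)
255 GB → tape 3 (remaining 145 GB)
251 GB → tape 4 (remaining 149 GB)
250 GB → tape 5 (remaining 150 GB)
250 GB → tape 6 (remaining 150 GB)
233 GB → tape 7 (remaining 167 GB)
107 GB → tape 1 (remaining 6 GB)
97 GB → tape 2 (remaining 44 GB)
95 GB → tape 3 (remaining 50 GB)
91 GB → tape 4 (remaining 58 GB)
62 GB → tape 5 (remaining 88 GB)
58 GB → tape 4 (remaining 0 GB)
56 GB → tape 5 (remaining 32 GB)
38 GB → tape 2 (remaining 6 GB)

7 tapes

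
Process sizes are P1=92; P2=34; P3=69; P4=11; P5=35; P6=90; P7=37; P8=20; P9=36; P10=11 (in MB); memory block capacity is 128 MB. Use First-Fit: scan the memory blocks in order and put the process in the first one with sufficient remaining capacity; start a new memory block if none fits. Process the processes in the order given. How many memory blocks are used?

4

memory block 1: place P1 (92 MB), 36 MB left
memory block 1: place P2 (34 MB), 2 MB left
memory block 2: place P3 (69 MB), 59 MB left
memory block 2: place P4 (11 MB), 48 MB left
memory block 2: place P5 (35 MB), 13 MB left
memory block 3: place P6 (90 MB), 38 MB left
memory block 3: place P7 (37 MB), 1 MB left
memory block 4: place P8 (20 MB), 108 MB left
memory block 4: place P9 (36 MB), 72 MB left
memory block 2: place P10 (11 MB), 2 MB left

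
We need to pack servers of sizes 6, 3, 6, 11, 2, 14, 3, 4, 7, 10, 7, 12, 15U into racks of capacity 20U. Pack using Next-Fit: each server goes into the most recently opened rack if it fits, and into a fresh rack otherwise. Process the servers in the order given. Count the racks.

7

6U → rack 1 (remaining 14U)
3U → rack 1 (remaining 11U)
6U → rack 1 (remaining 5U)
11U → rack 2 (remaining 9U)
2U → rack 2 (remaining 7U)
14U → rack 3 (remaining 6U)
3U → rack 3 (remaining 3U)
4U → rack 4 (remaining 16U)
7U → rack 4 (remaining 9U)
10U → rack 5 (remaining 10U)
7U → rack 5 (remaining 3U)
12U → rack 6 (remaining 8U)
15U → rack 7 (remaining 5U)
Final racks: [6,3,6] [11,2] [14,3] [4,7] [10,7] [12] [15].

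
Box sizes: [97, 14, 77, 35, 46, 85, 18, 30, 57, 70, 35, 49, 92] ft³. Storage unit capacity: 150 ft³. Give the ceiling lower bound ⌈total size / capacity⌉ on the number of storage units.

5

Total size = 97 + 14 + 77 + 35 + 46 + 85 + 18 + 30 + 57 + 70 + 35 + 49 + 92 = 705 ft³.
⌈705 / 150⌉ = 5.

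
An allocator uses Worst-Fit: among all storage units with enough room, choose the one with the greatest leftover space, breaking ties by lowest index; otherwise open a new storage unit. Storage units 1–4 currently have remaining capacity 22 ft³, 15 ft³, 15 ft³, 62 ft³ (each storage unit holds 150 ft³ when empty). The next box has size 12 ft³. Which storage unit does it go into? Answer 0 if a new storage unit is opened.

4

Storage units with room: storage unit 1 (22 ft³), storage unit 2 (15 ft³), storage unit 3 (15 ft³), storage unit 4 (62 ft³).
Most room is storage unit 4 with 62 ft³ free.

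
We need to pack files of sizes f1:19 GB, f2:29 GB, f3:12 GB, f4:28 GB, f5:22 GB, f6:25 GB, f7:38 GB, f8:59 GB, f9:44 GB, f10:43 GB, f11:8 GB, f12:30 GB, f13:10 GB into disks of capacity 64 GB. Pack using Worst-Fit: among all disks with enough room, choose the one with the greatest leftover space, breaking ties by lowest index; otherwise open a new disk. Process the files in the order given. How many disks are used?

7

disk 1: place f1 (19 GB), 45 GB left
disk 1: place f2 (29 GB), 16 GB left
disk 1: place f3 (12 GB), 4 GB left
disk 2: place f4 (28 GB), 36 GB left
disk 2: place f5 (22 GB), 14 GB left
disk 3: place f6 (25 GB), 39 GB left
disk 3: place f7 (38 GB), 1 GB left
disk 4: place f8 (59 GB), 5 GB left
disk 5: place f9 (44 GB), 20 GB left
disk 6: place f10 (43 GB), 21 GB left
disk 6: place f11 (8 GB), 13 GB left
disk 7: place f12 (30 GB), 34 GB left
disk 7: place f13 (10 GB), 24 GB left
Final disks: [19,29,12] [28,22] [25,38] [59] [44] [43,8] [30,10].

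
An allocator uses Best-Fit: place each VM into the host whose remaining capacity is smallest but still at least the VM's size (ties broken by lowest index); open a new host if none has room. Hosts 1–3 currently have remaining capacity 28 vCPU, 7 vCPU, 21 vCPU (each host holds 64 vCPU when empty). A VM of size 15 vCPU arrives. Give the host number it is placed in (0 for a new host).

3

Hosts with room: host 1 (28 vCPU), host 3 (21 vCPU).
Tightest fit is host 3 with 21 vCPU free.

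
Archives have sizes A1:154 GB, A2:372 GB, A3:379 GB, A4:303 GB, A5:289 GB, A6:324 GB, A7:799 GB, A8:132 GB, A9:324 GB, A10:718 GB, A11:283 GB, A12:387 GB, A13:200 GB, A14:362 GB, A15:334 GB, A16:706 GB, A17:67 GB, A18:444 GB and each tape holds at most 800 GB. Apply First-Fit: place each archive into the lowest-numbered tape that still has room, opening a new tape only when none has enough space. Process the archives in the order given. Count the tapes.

10

Put A1 (154 GB) in tape 1; 646 GB remain.
Put A2 (372 GB) in tape 1; 274 GB remain.
Put A3 (379 GB) in tape 2; 421 GB remain.
Put A4 (303 GB) in tape 2; 118 GB remain.
Put A5 (289 GB) in tape 3; 511 GB remain.
Put A6 (324 GB) in tape 3; 187 GB remain.
Put A7 (799 GB) in tape 4; 1 GB remain.
Put A8 (132 GB) in tape 1; 142 GB remain.
Put A9 (324 GB) in tape 5; 476 GB remain.
Put A10 (718 GB) in tape 6; 82 GB remain.
Put A11 (283 GB) in tape 5; 193 GB remain.
Put A12 (387 GB) in tape 7; 413 GB remain.
Put A13 (200 GB) in tape 7; 213 GB remain.
Put A14 (362 GB) in tape 8; 438 GB remain.
Put A15 (334 GB) in tape 8; 104 GB remain.
Put A16 (706 GB) in tape 9; 94 GB remain.
Put A17 (67 GB) in tape 1; 75 GB remain.
Put A18 (444 GB) in tape 10; 356 GB remain.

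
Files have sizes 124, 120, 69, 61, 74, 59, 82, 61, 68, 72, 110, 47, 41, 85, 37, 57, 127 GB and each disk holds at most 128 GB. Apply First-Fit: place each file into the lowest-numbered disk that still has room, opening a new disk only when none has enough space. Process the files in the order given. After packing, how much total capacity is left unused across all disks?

disk 1: place 124 GB, 4 GB left
disk 2: place 120 GB, 8 GB left
disk 3: place 69 GB, 59 GB left
disk 4: place 61 GB, 67 GB left
disk 5: place 74 GB, 54 GB left
disk 3: place 59 GB, 0 GB left
disk 6: place 82 GB, 46 GB left
disk 4: place 61 GB, 6 GB left
disk 7: place 68 GB, 60 GB left
disk 8: place 72 GB, 56 GB left
disk 9: place 110 GB, 18 GB left
disk 5: place 47 GB, 7 GB left
disk 6: place 41 GB, 5 GB left
disk 10: place 85 GB, 43 GB left
disk 7: place 37 GB, 23 GB left
disk 11: place 57 GB, 71 GB left
disk 12: place 127 GB, 1 GB left
12 disks × 128 GB = 1536 GB; used 1294 GB; unused 242 GB.

242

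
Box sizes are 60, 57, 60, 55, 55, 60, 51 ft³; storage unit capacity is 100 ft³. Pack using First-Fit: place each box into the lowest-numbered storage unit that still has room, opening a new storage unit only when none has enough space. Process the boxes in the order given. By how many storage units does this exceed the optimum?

0

First-Fit: [60] [57] [60] [55] [55] [60] [51] → 7 storage units.
7 boxes exceed 50 ft³ (half the capacity), and no two of those can share a storage unit, so at least 7 storage units are needed.
So 7 is already optimal.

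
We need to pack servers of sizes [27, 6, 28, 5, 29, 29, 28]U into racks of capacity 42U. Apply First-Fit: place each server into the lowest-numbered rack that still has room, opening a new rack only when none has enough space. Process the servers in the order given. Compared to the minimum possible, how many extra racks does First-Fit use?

0

First-Fit: [27,6,5] [28] [29] [29] [28] → 5 racks.
5 servers exceed 21U (half the capacity), and no two of those can share a rack, so at least 5 racks are needed.
So 5 is already optimal.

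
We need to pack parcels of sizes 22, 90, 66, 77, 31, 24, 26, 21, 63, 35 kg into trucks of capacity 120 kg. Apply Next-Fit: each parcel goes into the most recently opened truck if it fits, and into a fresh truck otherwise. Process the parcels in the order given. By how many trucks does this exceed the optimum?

Next-Fit: [22,90] [66] [77,31] [24,26,21] [63,35] → 5 trucks.
Total size 455 kg; any packing needs at least ⌈455/120⌉ = 4 trucks.
An optimal packing achieves that bound: [90,26] [77,35] [66,31,22] [63,24,21] → 4 trucks.
Excess: 5 − 4 = 1.

1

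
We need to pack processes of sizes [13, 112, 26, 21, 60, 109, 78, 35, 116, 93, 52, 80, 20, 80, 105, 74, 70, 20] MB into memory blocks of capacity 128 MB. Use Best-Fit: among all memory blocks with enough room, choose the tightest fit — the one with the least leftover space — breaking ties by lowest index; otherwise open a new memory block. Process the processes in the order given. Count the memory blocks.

11

Put 13 MB in memory block 1; 115 MB remain.
Put 112 MB in memory block 1; 3 MB remain.
Put 26 MB in memory block 2; 102 MB remain.
Put 21 MB in memory block 2; 81 MB remain.
Put 60 MB in memory block 2; 21 MB remain.
Put 109 MB in memory block 3; 19 MB remain.
Put 78 MB in memory block 4; 50 MB remain.
Put 35 MB in memory block 4; 15 MB remain.
Put 116 MB in memory block 5; 12 MB remain.
Put 93 MB in memory block 6; 35 MB remain.
Put 52 MB in memory block 7; 76 MB remain.
Put 80 MB in memory block 8; 48 MB remain.
Put 20 MB in memory block 2; 1 MB remain.
Put 80 MB in memory block 9; 48 MB remain.
Put 105 MB in memory block 10; 23 MB remain.
Put 74 MB in memory block 7; 2 MB remain.
Put 70 MB in memory block 11; 58 MB remain.
Put 20 MB in memory block 10; 3 MB remain.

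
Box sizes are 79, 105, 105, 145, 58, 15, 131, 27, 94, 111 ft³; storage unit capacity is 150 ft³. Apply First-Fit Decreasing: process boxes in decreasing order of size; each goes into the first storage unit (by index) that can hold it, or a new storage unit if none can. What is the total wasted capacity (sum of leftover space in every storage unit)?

180

Sorted descending: 145, 131, 111, 105, 105, 94, 79, 58, 27, 15.
145 ft³ → storage unit 1 (remaining 5 ft³)
131 ft³ → storage unit 2 (remaining 19 ft³)
111 ft³ → storage unit 3 (remaining 39 ft³)
105 ft³ → storage unit 4 (remaining 45 ft³)
105 ft³ → storage unit 5 (remaining 45 ft³)
94 ft³ → storage unit 6 (remaining 56 ft³)
79 ft³ → storage unit 7 (remaining 71 ft³)
58 ft³ → storage unit 7 (remaining 13 ft³)
27 ft³ → storage unit 3 (remaining 12 ft³)
15 ft³ → storage unit 2 (remaining 4 ft³)
7 storage units × 150 ft³ = 1050 ft³; used 870 ft³; unused 180 ft³.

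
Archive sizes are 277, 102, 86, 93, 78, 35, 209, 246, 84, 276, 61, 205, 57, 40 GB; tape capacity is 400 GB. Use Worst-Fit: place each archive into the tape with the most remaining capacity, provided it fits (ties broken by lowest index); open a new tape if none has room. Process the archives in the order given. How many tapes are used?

6 tapes

277 GB → tape 1 (remaining 123 GB)
102 GB → tape 1 (remaining 21 GB)
86 GB → tape 2 (remaining 314 GB)
93 GB → tape 2 (remaining 221 GB)
78 GB → tape 2 (remaining 143 GB)
35 GB → tape 2 (remaining 108 GB)
209 GB → tape 3 (remaining 191 GB)
246 GB → tape 4 (remaining 154 GB)
84 GB → tape 3 (remaining 107 GB)
276 GB → tape 5 (remaining 124 GB)
61 GB → tape 4 (remaining 93 GB)
205 GB → tape 6 (remaining 195 GB)
57 GB → tape 6 (remaining 138 GB)
40 GB → tape 6 (remaining 98 GB)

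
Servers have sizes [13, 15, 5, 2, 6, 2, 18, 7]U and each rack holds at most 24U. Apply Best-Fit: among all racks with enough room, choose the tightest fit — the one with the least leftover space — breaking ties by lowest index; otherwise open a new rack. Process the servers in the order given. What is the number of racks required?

rack 1: place 13U, 11U left
rack 2: place 15U, 9U left
rack 2: place 5U, 4U left
rack 2: place 2U, 2U left
rack 1: place 6U, 5U left
rack 2: place 2U, 0U left
rack 3: place 18U, 6U left
rack 4: place 7U, 17U left
Final racks: [13,6] [15,5,2,2] [18] [7].

4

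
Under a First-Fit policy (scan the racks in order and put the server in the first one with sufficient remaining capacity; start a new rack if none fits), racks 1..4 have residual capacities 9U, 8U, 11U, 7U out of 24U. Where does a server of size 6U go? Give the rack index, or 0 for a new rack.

Racks with room: rack 1 (9U), rack 2 (8U), rack 3 (11U), rack 4 (7U).
The first with room is rack 1.

1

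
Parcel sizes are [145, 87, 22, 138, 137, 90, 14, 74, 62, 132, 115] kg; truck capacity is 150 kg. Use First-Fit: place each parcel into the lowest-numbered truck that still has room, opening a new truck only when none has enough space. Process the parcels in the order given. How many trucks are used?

8 trucks

Put 145 kg in truck 1; 5 kg remain.
Put 87 kg in truck 2; 63 kg remain.
Put 22 kg in truck 2; 41 kg remain.
Put 138 kg in truck 3; 12 kg remain.
Put 137 kg in truck 4; 13 kg remain.
Put 90 kg in truck 5; 60 kg remain.
Put 14 kg in truck 2; 27 kg remain.
Put 74 kg in truck 6; 76 kg remain.
Put 62 kg in truck 6; 14 kg remain.
Put 132 kg in truck 7; 18 kg remain.
Put 115 kg in truck 8; 35 kg remain.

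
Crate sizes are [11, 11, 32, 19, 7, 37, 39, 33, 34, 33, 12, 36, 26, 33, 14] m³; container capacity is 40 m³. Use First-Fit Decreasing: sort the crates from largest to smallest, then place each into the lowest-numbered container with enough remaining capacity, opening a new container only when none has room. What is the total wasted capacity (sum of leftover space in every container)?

63

Sorted descending: 39, 37, 36, 34, 33, 33, 33, 32, 26, 19, 14, 12, 11, 11, 7.
Put 39 m³ in container 1; 1 m³ remain.
Put 37 m³ in container 2; 3 m³ remain.
Put 36 m³ in container 3; 4 m³ remain.
Put 34 m³ in container 4; 6 m³ remain.
Put 33 m³ in container 5; 7 m³ remain.
Put 33 m³ in container 6; 7 m³ remain.
Put 33 m³ in container 7; 7 m³ remain.
Put 32 m³ in container 8; 8 m³ remain.
Put 26 m³ in container 9; 14 m³ remain.
Put 19 m³ in container 10; 21 m³ remain.
Put 14 m³ in container 9; 0 m³ remain.
Put 12 m³ in container 10; 9 m³ remain.
Put 11 m³ in container 11; 29 m³ remain.
Put 11 m³ in container 11; 18 m³ remain.
Put 7 m³ in container 5; 0 m³ remain.
11 containers × 40 m³ = 440 m³; used 377 m³; unused 63 m³.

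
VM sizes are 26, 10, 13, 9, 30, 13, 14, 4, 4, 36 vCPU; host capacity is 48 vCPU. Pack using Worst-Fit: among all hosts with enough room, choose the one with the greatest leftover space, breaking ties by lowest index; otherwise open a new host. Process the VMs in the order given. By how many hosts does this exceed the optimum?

Worst-Fit: [26,10,4] [13,9,13,4] [30,14] [36] → 4 hosts.
Total size 159 vCPU; any packing needs at least ⌈159/48⌉ = 4 hosts.
So 4 is already optimal.

0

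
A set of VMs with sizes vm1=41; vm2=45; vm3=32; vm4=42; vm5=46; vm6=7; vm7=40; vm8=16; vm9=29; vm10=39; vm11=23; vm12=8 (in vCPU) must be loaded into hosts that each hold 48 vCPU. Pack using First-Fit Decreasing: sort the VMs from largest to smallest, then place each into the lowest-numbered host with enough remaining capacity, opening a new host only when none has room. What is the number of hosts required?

Sorted descending: 46, 45, 42, 41, 40, 39, 32, 29, 23, 16, 8, 7.
46 vCPU → host 1 (remaining 2 vCPU)
45 vCPU → host 2 (remaining 3 vCPU)
42 vCPU → host 3 (remaining 6 vCPU)
41 vCPU → host 4 (remaining 7 vCPU)
40 vCPU → host 5 (remaining 8 vCPU)
39 vCPU → host 6 (remaining 9 vCPU)
32 vCPU → host 7 (remaining 16 vCPU)
29 vCPU → host 8 (remaining 19 vCPU)
23 vCPU → host 9 (remaining 25 vCPU)
16 vCPU → host 7 (remaining 0 vCPU)
8 vCPU → host 5 (remaining 0 vCPU)
7 vCPU → host 4 (remaining 0 vCPU)

9 hosts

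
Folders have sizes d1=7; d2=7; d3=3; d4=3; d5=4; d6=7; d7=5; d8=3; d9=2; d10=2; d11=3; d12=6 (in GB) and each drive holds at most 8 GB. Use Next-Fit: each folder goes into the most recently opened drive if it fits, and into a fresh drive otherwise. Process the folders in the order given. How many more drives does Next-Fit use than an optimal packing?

1

Next-Fit: [7] [7] [3,3] [4] [7] [5,3] [2,2,3] [6] → 8 drives.
Total size 52 GB; any packing needs at least ⌈52/8⌉ = 7 drives.
An optimal packing achieves that bound: [7] [7] [7] [6,2] [5,3] [4,3] [3,3,2] → 7 drives.
Excess: 8 − 7 = 1.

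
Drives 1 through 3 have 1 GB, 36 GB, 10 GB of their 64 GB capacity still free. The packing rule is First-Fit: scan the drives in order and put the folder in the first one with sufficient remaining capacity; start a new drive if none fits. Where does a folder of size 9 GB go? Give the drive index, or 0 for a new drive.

2

Drives with room: drive 2 (36 GB), drive 3 (10 GB).
The first with room is drive 2.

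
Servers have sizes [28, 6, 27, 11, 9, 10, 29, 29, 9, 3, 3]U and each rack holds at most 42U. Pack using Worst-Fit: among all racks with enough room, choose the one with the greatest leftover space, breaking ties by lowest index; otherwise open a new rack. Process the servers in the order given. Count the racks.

Put 28U in rack 1; 14U remain.
Put 6U in rack 1; 8U remain.
Put 27U in rack 2; 15U remain.
Put 11U in rack 2; 4U remain.
Put 9U in rack 3; 33U remain.
Put 10U in rack 3; 23U remain.
Put 29U in rack 4; 13U remain.
Put 29U in rack 5; 13U remain.
Put 9U in rack 3; 14U remain.
Put 3U in rack 3; 11U remain.
Put 3U in rack 4; 10U remain.
Final racks: [28,6] [27,11] [9,10,9,3] [29,3] [29].

5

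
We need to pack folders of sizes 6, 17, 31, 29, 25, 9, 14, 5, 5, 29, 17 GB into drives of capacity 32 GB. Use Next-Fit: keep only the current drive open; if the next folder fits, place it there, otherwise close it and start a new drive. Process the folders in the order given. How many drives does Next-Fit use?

8

Put 6 GB in drive 1; 26 GB remain.
Put 17 GB in drive 1; 9 GB remain.
Put 31 GB in drive 2; 1 GB remain.
Put 29 GB in drive 3; 3 GB remain.
Put 25 GB in drive 4; 7 GB remain.
Put 9 GB in drive 5; 23 GB remain.
Put 14 GB in drive 5; 9 GB remain.
Put 5 GB in drive 5; 4 GB remain.
Put 5 GB in drive 6; 27 GB remain.
Put 29 GB in drive 7; 3 GB remain.
Put 17 GB in drive 8; 15 GB remain.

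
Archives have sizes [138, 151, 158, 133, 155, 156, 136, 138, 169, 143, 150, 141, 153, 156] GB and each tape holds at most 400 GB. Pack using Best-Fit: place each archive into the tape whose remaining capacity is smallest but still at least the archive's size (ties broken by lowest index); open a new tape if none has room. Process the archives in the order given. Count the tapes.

Put 138 GB in tape 1; 262 GB remain.
Put 151 GB in tape 1; 111 GB remain.
Put 158 GB in tape 2; 242 GB remain.
Put 133 GB in tape 2; 109 GB remain.
Put 155 GB in tape 3; 245 GB remain.
Put 156 GB in tape 3; 89 GB remain.
Put 136 GB in tape 4; 264 GB remain.
Put 138 GB in tape 4; 126 GB remain.
Put 169 GB in tape 5; 231 GB remain.
Put 143 GB in tape 5; 88 GB remain.
Put 150 GB in tape 6; 250 GB remain.
Put 141 GB in tape 6; 109 GB remain.
Put 153 GB in tape 7; 247 GB remain.
Put 156 GB in tape 7; 91 GB remain.

7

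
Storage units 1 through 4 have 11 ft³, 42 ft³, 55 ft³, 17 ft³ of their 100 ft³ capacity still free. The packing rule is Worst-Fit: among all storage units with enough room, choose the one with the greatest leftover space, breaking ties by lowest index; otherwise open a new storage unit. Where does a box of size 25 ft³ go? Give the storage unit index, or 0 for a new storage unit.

3

Storage units with room: storage unit 2 (42 ft³), storage unit 3 (55 ft³).
Most room is storage unit 3 with 55 ft³ free.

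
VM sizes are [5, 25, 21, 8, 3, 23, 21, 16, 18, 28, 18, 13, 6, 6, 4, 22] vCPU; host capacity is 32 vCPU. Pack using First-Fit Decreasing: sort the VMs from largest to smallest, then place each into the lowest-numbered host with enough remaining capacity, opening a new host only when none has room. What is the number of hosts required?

9

Sorted descending: 28, 25, 23, 22, 21, 21, 18, 18, 16, 13, 8, 6, 6, 5, 4, 3.
host 1: place 28 vCPU, 4 vCPU left
host 2: place 25 vCPU, 7 vCPU left
host 3: place 23 vCPU, 9 vCPU left
host 4: place 22 vCPU, 10 vCPU left
host 5: place 21 vCPU, 11 vCPU left
host 6: place 21 vCPU, 11 vCPU left
host 7: place 18 vCPU, 14 vCPU left
host 8: place 18 vCPU, 14 vCPU left
host 9: place 16 vCPU, 16 vCPU left
host 7: place 13 vCPU, 1 vCPU left
host 3: place 8 vCPU, 1 vCPU left
host 2: place 6 vCPU, 1 vCPU left
host 4: place 6 vCPU, 4 vCPU left
host 5: place 5 vCPU, 6 vCPU left
host 1: place 4 vCPU, 0 vCPU left
host 4: place 3 vCPU, 1 vCPU left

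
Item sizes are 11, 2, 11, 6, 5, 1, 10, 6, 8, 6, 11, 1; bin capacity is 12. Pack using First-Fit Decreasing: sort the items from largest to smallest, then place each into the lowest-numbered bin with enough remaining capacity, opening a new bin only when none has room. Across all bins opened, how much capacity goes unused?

6

Sorted descending: 11, 11, 11, 10, 8, 6, 6, 6, 5, 2, 1, 1.
Put 11 in bin 1; 1 remain.
Put 11 in bin 2; 1 remain.
Put 11 in bin 3; 1 remain.
Put 10 in bin 4; 2 remain.
Put 8 in bin 5; 4 remain.
Put 6 in bin 6; 6 remain.
Put 6 in bin 6; 0 remain.
Put 6 in bin 7; 6 remain.
Put 5 in bin 7; 1 remain.
Put 2 in bin 4; 0 remain.
Put 1 in bin 1; 0 remain.
Put 1 in bin 2; 0 remain.
7 bins × 12 = 84; used 78; unused 6.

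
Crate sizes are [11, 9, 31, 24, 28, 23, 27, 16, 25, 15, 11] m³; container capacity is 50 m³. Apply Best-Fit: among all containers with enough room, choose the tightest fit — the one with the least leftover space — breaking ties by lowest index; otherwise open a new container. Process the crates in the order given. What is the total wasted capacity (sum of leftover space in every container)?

30

Put 11 m³ in container 1; 39 m³ remain.
Put 9 m³ in container 1; 30 m³ remain.
Put 31 m³ in container 2; 19 m³ remain.
Put 24 m³ in container 1; 6 m³ remain.
Put 28 m³ in container 3; 22 m³ remain.
Put 23 m³ in container 4; 27 m³ remain.
Put 27 m³ in container 4; 0 m³ remain.
Put 16 m³ in container 2; 3 m³ remain.
Put 25 m³ in container 5; 25 m³ remain.
Put 15 m³ in container 3; 7 m³ remain.
Put 11 m³ in container 5; 14 m³ remain.
5 containers × 50 m³ = 250 m³; used 220 m³; unused 30 m³.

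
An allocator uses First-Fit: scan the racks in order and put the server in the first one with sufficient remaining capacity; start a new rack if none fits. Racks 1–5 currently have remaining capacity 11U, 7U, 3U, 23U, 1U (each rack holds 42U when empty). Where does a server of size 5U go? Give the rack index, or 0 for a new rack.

Racks with room: rack 1 (11U), rack 2 (7U), rack 4 (23U).
The first with room is rack 1.

1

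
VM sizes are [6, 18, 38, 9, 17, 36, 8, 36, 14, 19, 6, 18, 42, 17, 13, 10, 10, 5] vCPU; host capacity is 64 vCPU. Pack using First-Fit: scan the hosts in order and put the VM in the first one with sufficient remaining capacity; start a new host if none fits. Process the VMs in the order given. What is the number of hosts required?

6 hosts

Put 6 vCPU in host 1; 58 vCPU remain.
Put 18 vCPU in host 1; 40 vCPU remain.
Put 38 vCPU in host 1; 2 vCPU remain.
Put 9 vCPU in host 2; 55 vCPU remain.
Put 17 vCPU in host 2; 38 vCPU remain.
Put 36 vCPU in host 2; 2 vCPU remain.
Put 8 vCPU in host 3; 56 vCPU remain.
Put 36 vCPU in host 3; 20 vCPU remain.
Put 14 vCPU in host 3; 6 vCPU remain.
Put 19 vCPU in host 4; 45 vCPU remain.
Put 6 vCPU in host 3; 0 vCPU remain.
Put 18 vCPU in host 4; 27 vCPU remain.
Put 42 vCPU in host 5; 22 vCPU remain.
Put 17 vCPU in host 4; 10 vCPU remain.
Put 13 vCPU in host 5; 9 vCPU remain.
Put 10 vCPU in host 4; 0 vCPU remain.
Put 10 vCPU in host 6; 54 vCPU remain.
Put 5 vCPU in host 5; 4 vCPU remain.
Final hosts: [6,18,38] [9,17,36] [8,36,14,6] [19,18,17,10] [42,13,5] [10].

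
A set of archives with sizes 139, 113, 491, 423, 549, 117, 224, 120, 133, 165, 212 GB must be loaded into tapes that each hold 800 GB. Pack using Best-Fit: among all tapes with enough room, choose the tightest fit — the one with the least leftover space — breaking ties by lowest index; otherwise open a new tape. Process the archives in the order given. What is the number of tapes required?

4

139 GB → tape 1 (remaining 661 GB)
113 GB → tape 1 (remaining 548 GB)
491 GB → tape 1 (remaining 57 GB)
423 GB → tape 2 (remaining 377 GB)
549 GB → tape 3 (remaining 251 GB)
117 GB → tape 3 (remaining 134 GB)
224 GB → tape 2 (remaining 153 GB)
120 GB → tape 3 (remaining 14 GB)
133 GB → tape 2 (remaining 20 GB)
165 GB → tape 4 (remaining 635 GB)
212 GB → tape 4 (remaining 423 GB)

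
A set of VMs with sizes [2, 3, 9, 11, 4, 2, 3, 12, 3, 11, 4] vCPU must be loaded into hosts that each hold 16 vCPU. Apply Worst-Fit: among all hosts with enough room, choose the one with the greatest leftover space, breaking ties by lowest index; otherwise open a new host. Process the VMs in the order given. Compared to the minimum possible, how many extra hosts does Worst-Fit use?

1

Worst-Fit: [2,3,9,2] [11,4] [3,12] [3,11] [4] → 5 hosts.
Total size 64 vCPU; any packing needs at least ⌈64/16⌉ = 4 hosts.
An optimal packing achieves that bound: [12,4] [11,3,2] [11,3,2] [9,4,3] → 4 hosts.
Excess: 5 − 4 = 1.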